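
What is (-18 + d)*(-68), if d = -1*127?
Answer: 9860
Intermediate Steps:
d = -127
(-18 + d)*(-68) = (-18 - 127)*(-68) = -145*(-68) = 9860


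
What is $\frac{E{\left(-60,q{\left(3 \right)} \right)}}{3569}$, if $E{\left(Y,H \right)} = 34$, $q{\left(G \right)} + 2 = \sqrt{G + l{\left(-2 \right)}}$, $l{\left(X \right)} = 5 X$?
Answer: $\frac{34}{3569} \approx 0.0095265$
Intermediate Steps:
$q{\left(G \right)} = -2 + \sqrt{-10 + G}$ ($q{\left(G \right)} = -2 + \sqrt{G + 5 \left(-2\right)} = -2 + \sqrt{G - 10} = -2 + \sqrt{-10 + G}$)
$\frac{E{\left(-60,q{\left(3 \right)} \right)}}{3569} = \frac{34}{3569}$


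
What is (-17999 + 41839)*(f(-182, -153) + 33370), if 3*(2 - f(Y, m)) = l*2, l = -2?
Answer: 2386860800/3 ≈ 7.9562e+8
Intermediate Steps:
f(Y, m) = 10/3 (f(Y, m) = 2 - (-2)*2/3 = 2 - ⅓*(-4) = 2 + 4/3 = 10/3)
(-17999 + 41839)*(f(-182, -153) + 33370) = (-17999 + 41839)*(10/3 + 33370) = 23840*(100120/3) = 2386860800/3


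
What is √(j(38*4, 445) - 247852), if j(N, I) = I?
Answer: I*√247407 ≈ 497.4*I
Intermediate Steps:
√(j(38*4, 445) - 247852) = √(445 - 247852) = √(-247407) = I*√247407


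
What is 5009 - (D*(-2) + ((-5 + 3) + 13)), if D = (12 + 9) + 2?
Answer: 5044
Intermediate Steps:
D = 23 (D = 21 + 2 = 23)
5009 - (D*(-2) + ((-5 + 3) + 13)) = 5009 - (23*(-2) + ((-5 + 3) + 13)) = 5009 - (-46 + (-2 + 13)) = 5009 - (-46 + 11) = 5009 - 1*(-35) = 5009 + 35 = 5044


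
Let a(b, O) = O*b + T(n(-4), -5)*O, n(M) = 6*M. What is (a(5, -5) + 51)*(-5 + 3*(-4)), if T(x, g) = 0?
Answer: -442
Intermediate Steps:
a(b, O) = O*b (a(b, O) = O*b + 0*O = O*b + 0 = O*b)
(a(5, -5) + 51)*(-5 + 3*(-4)) = (-5*5 + 51)*(-5 + 3*(-4)) = (-25 + 51)*(-5 - 12) = 26*(-17) = -442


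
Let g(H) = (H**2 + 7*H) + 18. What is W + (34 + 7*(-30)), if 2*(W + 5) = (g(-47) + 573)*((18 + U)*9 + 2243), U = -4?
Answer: 5853437/2 ≈ 2.9267e+6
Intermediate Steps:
g(H) = 18 + H**2 + 7*H
W = 5853789/2 (W = -5 + (((18 + (-47)**2 + 7*(-47)) + 573)*((18 - 4)*9 + 2243))/2 = -5 + (((18 + 2209 - 329) + 573)*(14*9 + 2243))/2 = -5 + ((1898 + 573)*(126 + 2243))/2 = -5 + (2471*2369)/2 = -5 + (1/2)*5853799 = -5 + 5853799/2 = 5853789/2 ≈ 2.9269e+6)
W + (34 + 7*(-30)) = 5853789/2 + (34 + 7*(-30)) = 5853789/2 + (34 - 210) = 5853789/2 - 176 = 5853437/2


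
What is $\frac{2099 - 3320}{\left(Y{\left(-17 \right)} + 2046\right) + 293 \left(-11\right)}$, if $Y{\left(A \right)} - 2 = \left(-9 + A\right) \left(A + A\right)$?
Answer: $\frac{407}{97} \approx 4.1959$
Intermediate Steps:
$Y{\left(A \right)} = 2 + 2 A \left(-9 + A\right)$ ($Y{\left(A \right)} = 2 + \left(-9 + A\right) \left(A + A\right) = 2 + \left(-9 + A\right) 2 A = 2 + 2 A \left(-9 + A\right)$)
$\frac{2099 - 3320}{\left(Y{\left(-17 \right)} + 2046\right) + 293 \left(-11\right)} = \frac{2099 - 3320}{\left(\left(2 - -306 + 2 \left(-17\right)^{2}\right) + 2046\right) + 293 \left(-11\right)} = - \frac{1221}{\left(\left(2 + 306 + 2 \cdot 289\right) + 2046\right) - 3223} = - \frac{1221}{\left(\left(2 + 306 + 578\right) + 2046\right) - 3223} = - \frac{1221}{\left(886 + 2046\right) - 3223} = - \frac{1221}{2932 - 3223} = - \frac{1221}{-291} = \left(-1221\right) \left(- \frac{1}{291}\right) = \frac{407}{97}$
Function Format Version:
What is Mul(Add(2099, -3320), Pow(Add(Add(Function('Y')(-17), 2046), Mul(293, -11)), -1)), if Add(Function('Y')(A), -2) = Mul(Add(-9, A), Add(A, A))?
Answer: Rational(407, 97) ≈ 4.1959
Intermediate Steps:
Function('Y')(A) = Add(2, Mul(2, A, Add(-9, A))) (Function('Y')(A) = Add(2, Mul(Add(-9, A), Add(A, A))) = Add(2, Mul(Add(-9, A), Mul(2, A))) = Add(2, Mul(2, A, Add(-9, A))))
Mul(Add(2099, -3320), Pow(Add(Add(Function('Y')(-17), 2046), Mul(293, -11)), -1)) = Mul(Add(2099, -3320), Pow(Add(Add(Add(2, Mul(-18, -17), Mul(2, Pow(-17, 2))), 2046), Mul(293, -11)), -1)) = Mul(-1221, Pow(Add(Add(Add(2, 306, Mul(2, 289)), 2046), -3223), -1)) = Mul(-1221, Pow(Add(Add(Add(2, 306, 578), 2046), -3223), -1)) = Mul(-1221, Pow(Add(Add(886, 2046), -3223), -1)) = Mul(-1221, Pow(Add(2932, -3223), -1)) = Mul(-1221, Pow(-291, -1)) = Mul(-1221, Rational(-1, 291)) = Rational(407, 97)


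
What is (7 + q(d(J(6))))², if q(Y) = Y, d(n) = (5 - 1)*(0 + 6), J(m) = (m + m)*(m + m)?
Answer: 961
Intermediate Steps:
J(m) = 4*m² (J(m) = (2*m)*(2*m) = 4*m²)
d(n) = 24 (d(n) = 4*6 = 24)
(7 + q(d(J(6))))² = (7 + 24)² = 31² = 961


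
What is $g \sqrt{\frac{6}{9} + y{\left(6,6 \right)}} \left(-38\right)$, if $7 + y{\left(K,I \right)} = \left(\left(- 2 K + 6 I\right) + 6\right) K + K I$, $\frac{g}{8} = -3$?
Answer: $304 \sqrt{1887} \approx 13206.0$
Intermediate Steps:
$g = -24$ ($g = 8 \left(-3\right) = -24$)
$y{\left(K,I \right)} = -7 + I K + K \left(6 - 2 K + 6 I\right)$ ($y{\left(K,I \right)} = -7 + \left(\left(\left(- 2 K + 6 I\right) + 6\right) K + K I\right) = -7 + \left(\left(6 - 2 K + 6 I\right) K + I K\right) = -7 + \left(K \left(6 - 2 K + 6 I\right) + I K\right) = -7 + \left(I K + K \left(6 - 2 K + 6 I\right)\right) = -7 + I K + K \left(6 - 2 K + 6 I\right)$)
$g \sqrt{\frac{6}{9} + y{\left(6,6 \right)}} \left(-38\right) = - 24 \sqrt{\frac{6}{9} + \left(-7 - 2 \cdot 6^{2} + 6 \cdot 6 + 7 \cdot 6 \cdot 6\right)} \left(-38\right) = - 24 \sqrt{6 \cdot \frac{1}{9} + \left(-7 - 72 + 36 + 252\right)} \left(-38\right) = - 24 \sqrt{\frac{2}{3} + \left(-7 - 72 + 36 + 252\right)} \left(-38\right) = - 24 \sqrt{\frac{2}{3} + 209} \left(-38\right) = - 24 \sqrt{\frac{629}{3}} \left(-38\right) = - 24 \frac{\sqrt{1887}}{3} \left(-38\right) = - 8 \sqrt{1887} \left(-38\right) = 304 \sqrt{1887}$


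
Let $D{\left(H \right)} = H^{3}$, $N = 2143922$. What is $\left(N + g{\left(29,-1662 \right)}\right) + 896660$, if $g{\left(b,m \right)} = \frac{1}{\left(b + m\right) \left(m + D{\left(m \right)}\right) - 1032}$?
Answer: $\frac{22794817548919002517}{7496859992238} \approx 3.0406 \cdot 10^{6}$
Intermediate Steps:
$g{\left(b,m \right)} = \frac{1}{-1032 + \left(b + m\right) \left(m + m^{3}\right)}$ ($g{\left(b,m \right)} = \frac{1}{\left(b + m\right) \left(m + m^{3}\right) - 1032} = \frac{1}{-1032 + \left(b + m\right) \left(m + m^{3}\right)}$)
$\left(N + g{\left(29,-1662 \right)}\right) + 896660 = \left(2143922 + \frac{1}{-1032 + \left(-1662\right)^{2} + \left(-1662\right)^{4} + 29 \left(-1662\right) + 29 \left(-1662\right)^{3}}\right) + 896660 = \left(2143922 + \frac{1}{-1032 + 2762244 + 7629991915536 - 48198 + 29 \left(-4590849528\right)}\right) + 896660 = \left(2143922 + \frac{1}{-1032 + 2762244 + 7629991915536 - 48198 - 133134636312}\right) + 896660 = \left(2143922 + \frac{1}{7496859992238}\right) + 896660 = \frac{16072683068278877437}{7496859992238} + 896660 = \frac{22794817548919002517}{7496859992238}$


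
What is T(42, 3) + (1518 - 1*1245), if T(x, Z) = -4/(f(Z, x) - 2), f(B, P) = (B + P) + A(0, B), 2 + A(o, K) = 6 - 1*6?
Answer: 11189/41 ≈ 272.90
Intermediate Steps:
A(o, K) = -2 (A(o, K) = -2 + (6 - 1*6) = -2 + (6 - 6) = -2 + 0 = -2)
f(B, P) = -2 + B + P (f(B, P) = (B + P) - 2 = -2 + B + P)
T(x, Z) = -4/(-4 + Z + x) (T(x, Z) = -4/((-2 + Z + x) - 2) = -4/(-4 + Z + x))
T(42, 3) + (1518 - 1*1245) = -4/(-4 + 3 + 42) + (1518 - 1*1245) = -4/41 + (1518 - 1245) = -4*1/41 + 273 = -4/41 + 273 = 11189/41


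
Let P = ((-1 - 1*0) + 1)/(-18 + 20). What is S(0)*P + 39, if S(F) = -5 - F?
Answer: 39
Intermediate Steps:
P = 0 (P = ((-1 + 0) + 1)/2 = (-1 + 1)*(½) = 0*(½) = 0)
S(0)*P + 39 = (-5 - 1*0)*0 + 39 = (-5 + 0)*0 + 39 = -5*0 + 39 = 0 + 39 = 39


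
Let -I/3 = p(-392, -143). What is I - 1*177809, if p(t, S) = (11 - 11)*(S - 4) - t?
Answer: -178985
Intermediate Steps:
p(t, S) = -t (p(t, S) = 0*(-4 + S) - t = 0 - t = -t)
I = -1176 (I = -(-3)*(-392) = -3*392 = -1176)
I - 1*177809 = -1176 - 1*177809 = -1176 - 177809 = -178985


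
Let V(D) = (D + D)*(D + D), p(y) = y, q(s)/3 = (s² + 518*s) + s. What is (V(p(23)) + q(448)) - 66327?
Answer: 1235437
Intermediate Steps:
q(s) = 3*s² + 1557*s (q(s) = 3*((s² + 518*s) + s) = 3*(s² + 519*s) = 3*s² + 1557*s)
V(D) = 4*D² (V(D) = (2*D)*(2*D) = 4*D²)
(V(p(23)) + q(448)) - 66327 = (4*23² + 3*448*(519 + 448)) - 66327 = (4*529 + 3*448*967) - 66327 = (2116 + 1299648) - 66327 = 1301764 - 66327 = 1235437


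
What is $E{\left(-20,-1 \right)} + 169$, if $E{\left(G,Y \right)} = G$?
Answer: $149$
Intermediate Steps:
$E{\left(-20,-1 \right)} + 169 = -20 + 169 = 149$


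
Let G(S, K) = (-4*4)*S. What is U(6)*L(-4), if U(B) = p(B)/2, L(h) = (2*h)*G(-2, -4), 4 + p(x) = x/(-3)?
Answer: 768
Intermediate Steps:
p(x) = -4 - x/3 (p(x) = -4 + x/(-3) = -4 + x*(-1/3) = -4 - x/3)
G(S, K) = -16*S
L(h) = 64*h (L(h) = (2*h)*(-16*(-2)) = (2*h)*32 = 64*h)
U(B) = -2 - B/6 (U(B) = (-4 - B/3)/2 = (-4 - B/3)*(1/2) = -2 - B/6)
U(6)*L(-4) = (-2 - 1/6*6)*(64*(-4)) = (-2 - 1)*(-256) = -3*(-256) = 768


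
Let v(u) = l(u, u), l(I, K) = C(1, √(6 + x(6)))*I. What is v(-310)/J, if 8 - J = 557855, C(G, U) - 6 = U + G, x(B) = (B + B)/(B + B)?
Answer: 2170/557847 + 310*√7/557847 ≈ 0.0053602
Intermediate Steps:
x(B) = 1 (x(B) = (2*B)/((2*B)) = (2*B)*(1/(2*B)) = 1)
C(G, U) = 6 + G + U (C(G, U) = 6 + (U + G) = 6 + (G + U) = 6 + G + U)
l(I, K) = I*(7 + √7) (l(I, K) = (6 + 1 + √(6 + 1))*I = (6 + 1 + √7)*I = (7 + √7)*I = I*(7 + √7))
J = -557847 (J = 8 - 1*557855 = 8 - 557855 = -557847)
v(u) = u*(7 + √7)
v(-310)/J = -310*(7 + √7)/(-557847) = (-2170 - 310*√7)*(-1/557847) = 2170/557847 + 310*√7/557847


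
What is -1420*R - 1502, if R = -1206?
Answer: 1711018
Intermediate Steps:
-1420*R - 1502 = -1420*(-1206) - 1502 = 1712520 - 1502 = 1711018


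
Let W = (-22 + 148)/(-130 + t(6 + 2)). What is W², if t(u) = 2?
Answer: 3969/4096 ≈ 0.96899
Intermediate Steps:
W = -63/64 (W = (-22 + 148)/(-130 + 2) = 126/(-128) = 126*(-1/128) = -63/64 ≈ -0.98438)
W² = (-63/64)² = 3969/4096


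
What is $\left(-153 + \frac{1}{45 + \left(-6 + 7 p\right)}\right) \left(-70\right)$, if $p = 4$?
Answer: $\frac{717500}{67} \approx 10709.0$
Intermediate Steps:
$\left(-153 + \frac{1}{45 + \left(-6 + 7 p\right)}\right) \left(-70\right) = \left(-153 + \frac{1}{45 + \left(-6 + 7 \cdot 4\right)}\right) \left(-70\right) = \left(-153 + \frac{1}{45 + \left(-6 + 28\right)}\right) \left(-70\right) = \left(-153 + \frac{1}{45 + 22}\right) \left(-70\right) = \left(-153 + \frac{1}{67}\right) \left(-70\right) = \left(- \frac{10250}{67}\right) \left(-70\right) = \frac{717500}{67}$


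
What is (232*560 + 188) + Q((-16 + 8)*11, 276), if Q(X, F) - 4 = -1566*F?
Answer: -302104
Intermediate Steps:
Q(X, F) = 4 - 1566*F
(232*560 + 188) + Q((-16 + 8)*11, 276) = (232*560 + 188) + (4 - 1566*276) = (129920 + 188) + (4 - 432216) = 130108 - 432212 = -302104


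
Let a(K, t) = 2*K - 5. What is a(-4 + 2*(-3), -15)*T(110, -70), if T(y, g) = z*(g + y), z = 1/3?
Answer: -1000/3 ≈ -333.33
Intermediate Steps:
z = 1/3 (z = 1*(1/3) = 1/3 ≈ 0.33333)
a(K, t) = -5 + 2*K
T(y, g) = g/3 + y/3 (T(y, g) = (g + y)/3 = g/3 + y/3)
a(-4 + 2*(-3), -15)*T(110, -70) = (-5 + 2*(-4 + 2*(-3)))*((1/3)*(-70) + (1/3)*110) = (-5 + 2*(-4 - 6))*(-70/3 + 110/3) = (-5 + 2*(-10))*(40/3) = (-5 - 20)*(40/3) = -25*40/3 = -1000/3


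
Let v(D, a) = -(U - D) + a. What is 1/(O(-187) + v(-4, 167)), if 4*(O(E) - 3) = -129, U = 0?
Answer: 4/535 ≈ 0.0074766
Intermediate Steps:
O(E) = -117/4 (O(E) = 3 + (¼)*(-129) = 3 - 129/4 = -117/4)
v(D, a) = D + a (v(D, a) = -(0 - D) + a = -(-1)*D + a = D + a)
1/(O(-187) + v(-4, 167)) = 1/(-117/4 + (-4 + 167)) = 1/(-117/4 + 163) = 1/(535/4) = 4/535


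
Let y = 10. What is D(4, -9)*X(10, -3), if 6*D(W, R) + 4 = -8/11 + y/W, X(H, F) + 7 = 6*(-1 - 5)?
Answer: 2107/132 ≈ 15.962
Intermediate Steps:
X(H, F) = -43 (X(H, F) = -7 + 6*(-1 - 5) = -7 + 6*(-6) = -7 - 36 = -43)
D(W, R) = -26/33 + 5/(3*W) (D(W, R) = -2/3 + (-8/11 + 10/W)/6 = -2/3 + (-4/33 + 5/(3*W)) = -26/33 + 5/(3*W))
D(4, -9)*X(10, -3) = ((1/33)*(55 - 26*4)/4)*(-43) = ((1/33)*(1/4)*(55 - 104))*(-43) = ((1/33)*(1/4)*(-49))*(-43) = -49/132*(-43) = 2107/132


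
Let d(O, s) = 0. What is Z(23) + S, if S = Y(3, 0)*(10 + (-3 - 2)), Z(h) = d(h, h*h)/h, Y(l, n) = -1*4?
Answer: -20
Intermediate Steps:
Y(l, n) = -4
Z(h) = 0 (Z(h) = 0/h = 0)
S = -20 (S = -4*(10 + (-3 - 2)) = -4*(10 - 5) = -4*5 = -20)
Z(23) + S = 0 - 20 = -20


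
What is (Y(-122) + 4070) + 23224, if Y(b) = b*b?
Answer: 42178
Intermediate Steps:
Y(b) = b²
(Y(-122) + 4070) + 23224 = ((-122)² + 4070) + 23224 = (14884 + 4070) + 23224 = 18954 + 23224 = 42178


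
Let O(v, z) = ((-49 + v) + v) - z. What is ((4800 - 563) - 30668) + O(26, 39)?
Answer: -26467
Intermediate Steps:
O(v, z) = -49 - z + 2*v (O(v, z) = (-49 + 2*v) - z = -49 - z + 2*v)
((4800 - 563) - 30668) + O(26, 39) = ((4800 - 563) - 30668) + (-49 - 1*39 + 2*26) = (4237 - 30668) + (-49 - 39 + 52) = -26431 - 36 = -26467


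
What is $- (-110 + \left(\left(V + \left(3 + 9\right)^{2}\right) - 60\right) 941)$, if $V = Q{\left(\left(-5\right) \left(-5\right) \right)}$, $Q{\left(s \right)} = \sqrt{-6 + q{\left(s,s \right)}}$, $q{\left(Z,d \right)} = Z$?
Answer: $-78934 - 941 \sqrt{19} \approx -83036.0$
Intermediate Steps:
$Q{\left(s \right)} = \sqrt{-6 + s}$
$V = \sqrt{19}$ ($V = \sqrt{-6 - -25} = \sqrt{-6 + 25} = \sqrt{19} \approx 4.3589$)
$- (-110 + \left(\left(V + \left(3 + 9\right)^{2}\right) - 60\right) 941) = - (-110 + \left(\left(\sqrt{19} + \left(3 + 9\right)^{2}\right) - 60\right) 941) = - (-110 + \left(\left(\sqrt{19} + 12^{2}\right) - 60\right) 941) = - (-110 + \left(\left(\sqrt{19} + 144\right) - 60\right) 941) = - (-110 + \left(\left(144 + \sqrt{19}\right) - 60\right) 941) = - (-110 + \left(84 + \sqrt{19}\right) 941) = - (-110 + \left(79044 + 941 \sqrt{19}\right)) = - (78934 + 941 \sqrt{19}) = -78934 - 941 \sqrt{19}$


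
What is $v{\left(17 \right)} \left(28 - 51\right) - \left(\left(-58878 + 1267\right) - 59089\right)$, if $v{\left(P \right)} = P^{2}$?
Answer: $110053$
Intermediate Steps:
$v{\left(17 \right)} \left(28 - 51\right) - \left(\left(-58878 + 1267\right) - 59089\right) = 17^{2} \left(28 - 51\right) - \left(\left(-58878 + 1267\right) - 59089\right) = 289 \left(-23\right) - \left(-57611 - 59089\right) = -6647 - -116700 = -6647 + 116700 = 110053$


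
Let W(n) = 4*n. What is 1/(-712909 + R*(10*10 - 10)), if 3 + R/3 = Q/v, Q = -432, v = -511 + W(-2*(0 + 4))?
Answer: -181/129144259 ≈ -1.4015e-6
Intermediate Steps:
v = -543 (v = -511 + 4*(-2*(0 + 4)) = -511 + 4*(-2*4) = -511 + 4*(-8) = -511 - 32 = -543)
R = -1197/181 (R = -9 + 3*(-432/(-543)) = -9 + 3*(-432*(-1/543)) = -9 + 3*(144/181) = -9 + 432/181 = -1197/181 ≈ -6.6133)
1/(-712909 + R*(10*10 - 10)) = 1/(-712909 - 1197*(10*10 - 10)/181) = 1/(-712909 - 1197*(100 - 10)/181) = 1/(-712909 - 1197/181*90) = 1/(-712909 - 107730/181) = 1/(-129144259/181) = -181/129144259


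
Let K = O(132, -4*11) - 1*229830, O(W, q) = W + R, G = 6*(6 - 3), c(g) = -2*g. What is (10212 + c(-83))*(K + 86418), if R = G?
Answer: -1486773036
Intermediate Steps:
G = 18 (G = 6*3 = 18)
R = 18
O(W, q) = 18 + W (O(W, q) = W + 18 = 18 + W)
K = -229680 (K = (18 + 132) - 1*229830 = 150 - 229830 = -229680)
(10212 + c(-83))*(K + 86418) = (10212 - 2*(-83))*(-229680 + 86418) = (10212 + 166)*(-143262) = 10378*(-143262) = -1486773036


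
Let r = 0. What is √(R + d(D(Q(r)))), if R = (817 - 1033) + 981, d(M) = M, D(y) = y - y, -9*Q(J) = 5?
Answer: 3*√85 ≈ 27.659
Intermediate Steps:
Q(J) = -5/9 (Q(J) = -⅑*5 = -5/9)
D(y) = 0
R = 765 (R = -216 + 981 = 765)
√(R + d(D(Q(r)))) = √(765 + 0) = √765 = 3*√85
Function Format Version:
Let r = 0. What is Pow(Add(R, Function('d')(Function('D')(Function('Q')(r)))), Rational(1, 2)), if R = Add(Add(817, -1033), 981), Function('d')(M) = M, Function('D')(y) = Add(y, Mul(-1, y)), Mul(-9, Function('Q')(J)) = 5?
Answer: Mul(3, Pow(85, Rational(1, 2))) ≈ 27.659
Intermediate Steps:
Function('Q')(J) = Rational(-5, 9) (Function('Q')(J) = Mul(Rational(-1, 9), 5) = Rational(-5, 9))
Function('D')(y) = 0
R = 765 (R = Add(-216, 981) = 765)
Pow(Add(R, Function('d')(Function('D')(Function('Q')(r)))), Rational(1, 2)) = Pow(Add(765, 0), Rational(1, 2)) = Pow(765, Rational(1, 2)) = Mul(3, Pow(85, Rational(1, 2)))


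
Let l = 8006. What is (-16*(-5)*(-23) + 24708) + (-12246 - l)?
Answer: 2616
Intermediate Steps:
(-16*(-5)*(-23) + 24708) + (-12246 - l) = (-16*(-5)*(-23) + 24708) + (-12246 - 1*8006) = (80*(-23) + 24708) + (-12246 - 8006) = (-1840 + 24708) - 20252 = 22868 - 20252 = 2616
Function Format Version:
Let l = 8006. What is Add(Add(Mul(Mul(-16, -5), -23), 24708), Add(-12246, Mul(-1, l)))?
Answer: 2616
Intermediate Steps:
Add(Add(Mul(Mul(-16, -5), -23), 24708), Add(-12246, Mul(-1, l))) = Add(Add(Mul(Mul(-16, -5), -23), 24708), Add(-12246, Mul(-1, 8006))) = Add(Add(Mul(80, -23), 24708), Add(-12246, -8006)) = Add(Add(-1840, 24708), -20252) = Add(22868, -20252) = 2616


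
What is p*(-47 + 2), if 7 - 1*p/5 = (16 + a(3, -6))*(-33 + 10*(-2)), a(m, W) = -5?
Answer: -132750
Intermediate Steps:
p = 2950 (p = 35 - 5*(16 - 5)*(-33 + 10*(-2)) = 35 - 55*(-33 - 20) = 35 - 55*(-53) = 35 - 5*(-583) = 35 + 2915 = 2950)
p*(-47 + 2) = 2950*(-47 + 2) = 2950*(-45) = -132750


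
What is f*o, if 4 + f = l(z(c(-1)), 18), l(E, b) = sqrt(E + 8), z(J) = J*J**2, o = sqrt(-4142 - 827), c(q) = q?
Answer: I*sqrt(4969)*(-4 + sqrt(7)) ≈ -95.463*I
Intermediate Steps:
o = I*sqrt(4969) (o = sqrt(-4969) = I*sqrt(4969) ≈ 70.491*I)
z(J) = J**3
l(E, b) = sqrt(8 + E)
f = -4 + sqrt(7) (f = -4 + sqrt(8 + (-1)**3) = -4 + sqrt(8 - 1) = -4 + sqrt(7) ≈ -1.3542)
f*o = (-4 + sqrt(7))*(I*sqrt(4969)) = I*sqrt(4969)*(-4 + sqrt(7))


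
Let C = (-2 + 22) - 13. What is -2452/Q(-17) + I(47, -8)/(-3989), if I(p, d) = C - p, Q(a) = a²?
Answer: -9769468/1152821 ≈ -8.4744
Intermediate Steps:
C = 7 (C = 20 - 13 = 7)
I(p, d) = 7 - p
-2452/Q(-17) + I(47, -8)/(-3989) = -2452/((-17)²) + (7 - 1*47)/(-3989) = -2452/289 + (7 - 47)*(-1/3989) = -2452*1/289 - 40*(-1/3989) = -2452/289 + 40/3989 = -9769468/1152821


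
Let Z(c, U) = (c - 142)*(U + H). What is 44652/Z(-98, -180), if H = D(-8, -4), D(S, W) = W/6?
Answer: 11163/10840 ≈ 1.0298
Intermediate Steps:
D(S, W) = W/6 (D(S, W) = W*(⅙) = W/6)
H = -⅔ (H = (⅙)*(-4) = -⅔ ≈ -0.66667)
Z(c, U) = (-142 + c)*(-⅔ + U) (Z(c, U) = (c - 142)*(U - ⅔) = (-142 + c)*(-⅔ + U))
44652/Z(-98, -180) = 44652/(284/3 - 142*(-180) - ⅔*(-98) - 180*(-98)) = 44652/(284/3 + 25560 + 196/3 + 17640) = 44652/43360 = 44652*(1/43360) = 11163/10840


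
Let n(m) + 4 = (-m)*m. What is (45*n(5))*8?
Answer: -10440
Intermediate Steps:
n(m) = -4 - m² (n(m) = -4 + (-m)*m = -4 - m²)
(45*n(5))*8 = (45*(-4 - 1*5²))*8 = (45*(-4 - 1*25))*8 = (45*(-4 - 25))*8 = (45*(-29))*8 = -1305*8 = -10440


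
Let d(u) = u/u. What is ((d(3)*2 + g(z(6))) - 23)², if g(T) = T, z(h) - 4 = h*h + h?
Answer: 625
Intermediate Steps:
z(h) = 4 + h + h² (z(h) = 4 + (h*h + h) = 4 + (h² + h) = 4 + (h + h²) = 4 + h + h²)
d(u) = 1
((d(3)*2 + g(z(6))) - 23)² = ((1*2 + (4 + 6 + 6²)) - 23)² = ((2 + (4 + 6 + 36)) - 23)² = ((2 + 46) - 23)² = (48 - 23)² = 25² = 625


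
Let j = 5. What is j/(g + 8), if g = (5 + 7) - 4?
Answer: 5/16 ≈ 0.31250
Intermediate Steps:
g = 8 (g = 12 - 4 = 8)
j/(g + 8) = 5/(8 + 8) = 5/16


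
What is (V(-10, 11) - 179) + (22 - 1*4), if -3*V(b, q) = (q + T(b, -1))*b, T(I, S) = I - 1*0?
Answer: -473/3 ≈ -157.67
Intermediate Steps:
T(I, S) = I (T(I, S) = I + 0 = I)
V(b, q) = -b*(b + q)/3 (V(b, q) = -(q + b)*b/3 = -(b + q)*b/3 = -b*(b + q)/3)
(V(-10, 11) - 179) + (22 - 1*4) = (-⅓*(-10)*(-10 + 11) - 179) + (22 - 1*4) = (-⅓*(-10)*1 - 179) + (22 - 4) = (10/3 - 179) + 18 = -527/3 + 18 = -473/3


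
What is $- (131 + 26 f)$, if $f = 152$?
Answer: $-4083$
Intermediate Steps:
$- (131 + 26 f) = - (131 + 26 \cdot 152) = - (131 + 3952) = \left(-1\right) 4083 = -4083$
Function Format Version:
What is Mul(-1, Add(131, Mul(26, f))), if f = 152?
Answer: -4083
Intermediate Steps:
Mul(-1, Add(131, Mul(26, f))) = Mul(-1, Add(131, Mul(26, 152))) = Mul(-1, Add(131, 3952)) = Mul(-1, 4083) = -4083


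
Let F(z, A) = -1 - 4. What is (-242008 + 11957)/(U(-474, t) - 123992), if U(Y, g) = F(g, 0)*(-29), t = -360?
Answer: 230051/123847 ≈ 1.8575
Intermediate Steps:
F(z, A) = -5
U(Y, g) = 145 (U(Y, g) = -5*(-29) = 145)
(-242008 + 11957)/(U(-474, t) - 123992) = (-242008 + 11957)/(145 - 123992) = -230051/(-123847) = -230051*(-1/123847) = 230051/123847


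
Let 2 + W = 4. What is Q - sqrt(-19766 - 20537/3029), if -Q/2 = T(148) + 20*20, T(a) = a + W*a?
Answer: -1688 - 3*I*sqrt(20156901531)/3029 ≈ -1688.0 - 140.62*I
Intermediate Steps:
W = 2 (W = -2 + 4 = 2)
T(a) = 3*a (T(a) = a + 2*a = 3*a)
Q = -1688 (Q = -2*(3*148 + 20*20) = -2*(444 + 400) = -2*844 = -1688)
Q - sqrt(-19766 - 20537/3029) = -1688 - sqrt(-19766 - 20537/3029) = -1688 - sqrt(-59891751/3029) = -1688 - 3*I*sqrt(20156901531)/3029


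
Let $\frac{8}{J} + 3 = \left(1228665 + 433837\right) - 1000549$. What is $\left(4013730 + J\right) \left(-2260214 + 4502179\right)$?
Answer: $\frac{595665119070486322}{66195} \approx 8.9986 \cdot 10^{12}$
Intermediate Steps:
$J = \frac{4}{330975}$ ($J = \frac{8}{-3 + \left(\left(1228665 + 433837\right) - 1000549\right)} = \frac{8}{-3 + \left(1662502 - 1000549\right)} = \frac{8}{-3 + 661953} = \frac{8}{661950} = 8 \cdot \frac{1}{661950} = \frac{4}{330975} \approx 1.2086 \cdot 10^{-5}$)
$\left(4013730 + J\right) \left(-2260214 + 4502179\right) = \left(4013730 + \frac{4}{330975}\right) \left(-2260214 + 4502179\right) = \frac{1328444286754}{330975} \cdot 2241965 = \frac{595665119070486322}{66195}$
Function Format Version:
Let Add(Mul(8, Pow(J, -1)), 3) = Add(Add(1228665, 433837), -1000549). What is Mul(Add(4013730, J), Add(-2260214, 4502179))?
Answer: Rational(595665119070486322, 66195) ≈ 8.9986e+12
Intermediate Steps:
J = Rational(4, 330975) (J = Mul(8, Pow(Add(-3, Add(Add(1228665, 433837), -1000549)), -1)) = Mul(8, Pow(Add(-3, Add(1662502, -1000549)), -1)) = Mul(8, Pow(Add(-3, 661953), -1)) = Mul(8, Pow(661950, -1)) = Mul(8, Rational(1, 661950)) = Rational(4, 330975) ≈ 1.2086e-5)
Mul(Add(4013730, J), Add(-2260214, 4502179)) = Mul(Add(4013730, Rational(4, 330975)), Add(-2260214, 4502179)) = Mul(Rational(1328444286754, 330975), 2241965) = Rational(595665119070486322, 66195)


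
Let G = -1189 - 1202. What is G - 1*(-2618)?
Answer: 227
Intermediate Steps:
G = -2391
G - 1*(-2618) = -2391 - 1*(-2618) = -2391 + 2618 = 227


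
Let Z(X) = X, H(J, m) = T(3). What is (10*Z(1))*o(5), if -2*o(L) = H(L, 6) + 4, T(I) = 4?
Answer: -40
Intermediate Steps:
H(J, m) = 4
o(L) = -4 (o(L) = -(4 + 4)/2 = -½*8 = -4)
(10*Z(1))*o(5) = (10*1)*(-4) = 10*(-4) = -40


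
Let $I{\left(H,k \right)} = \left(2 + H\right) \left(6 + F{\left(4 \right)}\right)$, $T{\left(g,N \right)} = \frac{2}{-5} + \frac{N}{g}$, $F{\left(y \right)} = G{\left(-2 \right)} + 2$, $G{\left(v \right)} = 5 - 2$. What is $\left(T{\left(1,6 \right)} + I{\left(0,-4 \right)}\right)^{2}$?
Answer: $\frac{19044}{25} \approx 761.76$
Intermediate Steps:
$G{\left(v \right)} = 3$
$F{\left(y \right)} = 5$ ($F{\left(y \right)} = 3 + 2 = 5$)
$T{\left(g,N \right)} = - \frac{2}{5} + \frac{N}{g}$ ($T{\left(g,N \right)} = 2 \left(- \frac{1}{5}\right) + \frac{N}{g} = - \frac{2}{5} + \frac{N}{g}$)
$I{\left(H,k \right)} = 22 + 11 H$ ($I{\left(H,k \right)} = \left(2 + H\right) \left(6 + 5\right) = \left(2 + H\right) 11 = 22 + 11 H$)
$\left(T{\left(1,6 \right)} + I{\left(0,-4 \right)}\right)^{2} = \left(\left(- \frac{2}{5} + \frac{6}{1}\right) + \left(22 + 11 \cdot 0\right)\right)^{2} = \left(\left(- \frac{2}{5} + 6 \cdot 1\right) + \left(22 + 0\right)\right)^{2} = \left(\left(- \frac{2}{5} + 6\right) + 22\right)^{2} = \left(\frac{28}{5} + 22\right)^{2} = \left(\frac{138}{5}\right)^{2} = \frac{19044}{25}$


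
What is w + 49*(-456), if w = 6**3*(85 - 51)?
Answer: -15000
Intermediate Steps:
w = 7344 (w = 216*34 = 7344)
w + 49*(-456) = 7344 + 49*(-456) = 7344 - 22344 = -15000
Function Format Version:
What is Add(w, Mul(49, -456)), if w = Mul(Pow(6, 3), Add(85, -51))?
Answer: -15000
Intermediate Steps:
w = 7344 (w = Mul(216, 34) = 7344)
Add(w, Mul(49, -456)) = Add(7344, Mul(49, -456)) = Add(7344, -22344) = -15000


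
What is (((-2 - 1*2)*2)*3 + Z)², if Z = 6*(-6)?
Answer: 3600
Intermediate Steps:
Z = -36
(((-2 - 1*2)*2)*3 + Z)² = (((-2 - 1*2)*2)*3 - 36)² = (((-2 - 2)*2)*3 - 36)² = (-4*2*3 - 36)² = (-8*3 - 36)² = (-24 - 36)² = (-60)² = 3600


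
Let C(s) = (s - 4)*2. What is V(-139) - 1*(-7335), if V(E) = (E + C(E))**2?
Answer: 187960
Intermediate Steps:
C(s) = -8 + 2*s (C(s) = (-4 + s)*2 = -8 + 2*s)
V(E) = (-8 + 3*E)**2 (V(E) = (E + (-8 + 2*E))**2 = (-8 + 3*E)**2)
V(-139) - 1*(-7335) = (-8 + 3*(-139))**2 - 1*(-7335) = (-8 - 417)**2 + 7335 = (-425)**2 + 7335 = 180625 + 7335 = 187960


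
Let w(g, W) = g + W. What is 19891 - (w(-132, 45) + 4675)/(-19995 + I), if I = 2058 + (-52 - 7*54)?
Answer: 365342585/18367 ≈ 19891.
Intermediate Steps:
I = 1628 (I = 2058 + (-52 - 378) = 2058 - 430 = 1628)
w(g, W) = W + g
19891 - (w(-132, 45) + 4675)/(-19995 + I) = 19891 - ((45 - 132) + 4675)/(-19995 + 1628) = 19891 - (-87 + 4675)/(-18367) = 19891 - 4588*(-1)/18367 = 19891 - 1*(-4588/18367) = 19891 + 4588/18367 = 365342585/18367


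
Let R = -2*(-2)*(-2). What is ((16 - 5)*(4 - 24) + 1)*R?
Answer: 1752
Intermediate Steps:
R = -8 (R = 4*(-2) = -8)
((16 - 5)*(4 - 24) + 1)*R = ((16 - 5)*(4 - 24) + 1)*(-8) = (11*(-20) + 1)*(-8) = (-220 + 1)*(-8) = -219*(-8) = 1752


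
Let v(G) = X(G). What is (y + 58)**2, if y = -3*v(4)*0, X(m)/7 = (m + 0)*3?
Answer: 3364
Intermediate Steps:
X(m) = 21*m (X(m) = 7*((m + 0)*3) = 7*(m*3) = 7*(3*m) = 21*m)
v(G) = 21*G
y = 0 (y = -63*4*0 = -3*84*0 = -252*0 = 0)
(y + 58)**2 = (0 + 58)**2 = 58**2 = 3364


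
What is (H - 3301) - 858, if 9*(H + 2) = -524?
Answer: -37973/9 ≈ -4219.2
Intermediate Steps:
H = -542/9 (H = -2 + (1/9)*(-524) = -2 - 524/9 = -542/9 ≈ -60.222)
(H - 3301) - 858 = (-542/9 - 3301) - 858 = -30251/9 - 858 = -37973/9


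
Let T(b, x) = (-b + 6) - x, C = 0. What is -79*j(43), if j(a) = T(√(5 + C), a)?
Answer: 2923 + 79*√5 ≈ 3099.6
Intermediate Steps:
T(b, x) = 6 - b - x (T(b, x) = (6 - b) - x = 6 - b - x)
j(a) = 6 - a - √5 (j(a) = 6 - √(5 + 0) - a = 6 - √5 - a = 6 - a - √5)
-79*j(43) = -79*(6 - 1*43 - √5) = -79*(6 - 43 - √5) = -79*(-37 - √5) = 2923 + 79*√5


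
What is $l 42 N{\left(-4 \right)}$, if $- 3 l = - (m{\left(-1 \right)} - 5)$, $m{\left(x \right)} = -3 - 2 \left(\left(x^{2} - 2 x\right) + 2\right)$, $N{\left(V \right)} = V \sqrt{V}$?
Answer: $2016 i \approx 2016.0 i$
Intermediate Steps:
$N{\left(V \right)} = V^{\frac{3}{2}}$
$m{\left(x \right)} = -7 - 2 x^{2} + 4 x$ ($m{\left(x \right)} = -3 - 2 \left(2 + x^{2} - 2 x\right) = -3 - \left(4 - 4 x + 2 x^{2}\right) = -7 - 2 x^{2} + 4 x$)
$l = -6$ ($l = - \frac{\left(-1\right) \left(\left(-7 - 2 \left(-1\right)^{2} + 4 \left(-1\right)\right) - 5\right)}{3} = - \frac{\left(-1\right) \left(\left(-7 - 2 - 4\right) - 5\right)}{3} = - \frac{\left(-1\right) \left(-13 - 5\right)}{3} = - \frac{\left(-1\right) \left(-18\right)}{3} = \left(- \frac{1}{3}\right) 18 = -6$)
$l 42 N{\left(-4 \right)} = \left(-6\right) 42 \left(-4\right)^{\frac{3}{2}} = - 252 \left(- 8 i\right) = 2016 i$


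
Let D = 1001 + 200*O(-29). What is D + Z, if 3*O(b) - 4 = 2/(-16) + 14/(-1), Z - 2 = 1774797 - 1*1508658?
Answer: 266467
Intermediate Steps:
Z = 266141 (Z = 2 + (1774797 - 1*1508658) = 2 + (1774797 - 1508658) = 2 + 266139 = 266141)
O(b) = -27/8 (O(b) = 4/3 + (2/(-16) + 14/(-1))/3 = 4/3 + (2*(-1/16) + 14*(-1))/3 = 4/3 + (-⅛ - 14)/3 = 4/3 + (⅓)*(-113/8) = 4/3 - 113/24 = -27/8)
D = 326 (D = 1001 + 200*(-27/8) = 1001 - 675 = 326)
D + Z = 326 + 266141 = 266467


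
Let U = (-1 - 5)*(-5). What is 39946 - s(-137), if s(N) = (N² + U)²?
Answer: -353362455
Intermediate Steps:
U = 30 (U = -6*(-5) = 30)
s(N) = (30 + N²)² (s(N) = (N² + 30)² = (30 + N²)²)
39946 - s(-137) = 39946 - (30 + (-137)²)² = 39946 - (30 + 18769)² = 39946 - 1*18799² = 39946 - 1*353402401 = 39946 - 353402401 = -353362455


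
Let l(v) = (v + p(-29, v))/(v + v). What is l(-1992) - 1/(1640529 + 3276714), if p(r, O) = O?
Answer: 4917242/4917243 ≈ 1.0000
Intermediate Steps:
l(v) = 1 (l(v) = (v + v)/(v + v) = (2*v)/((2*v)) = (2*v)*(1/(2*v)) = 1)
l(-1992) - 1/(1640529 + 3276714) = 1 - 1/(1640529 + 3276714) = 1 - 1/4917243 = 4917242/4917243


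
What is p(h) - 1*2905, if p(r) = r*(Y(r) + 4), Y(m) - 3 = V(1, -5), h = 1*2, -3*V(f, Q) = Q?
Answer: -8663/3 ≈ -2887.7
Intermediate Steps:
V(f, Q) = -Q/3
h = 2
Y(m) = 14/3 (Y(m) = 3 - 1/3*(-5) = 3 + 5/3 = 14/3)
p(r) = 26*r/3 (p(r) = r*(14/3 + 4) = r*(26/3) = 26*r/3)
p(h) - 1*2905 = (26/3)*2 - 1*2905 = 52/3 - 2905 = -8663/3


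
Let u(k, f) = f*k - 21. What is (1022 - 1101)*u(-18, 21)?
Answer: 31521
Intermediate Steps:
u(k, f) = -21 + f*k
(1022 - 1101)*u(-18, 21) = (1022 - 1101)*(-21 + 21*(-18)) = -79*(-21 - 378) = -79*(-399) = 31521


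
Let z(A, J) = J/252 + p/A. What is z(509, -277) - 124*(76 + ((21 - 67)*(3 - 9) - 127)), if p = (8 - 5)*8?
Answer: -3578812145/128268 ≈ -27901.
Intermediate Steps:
p = 24 (p = 3*8 = 24)
z(A, J) = 24/A + J/252 (z(A, J) = J/252 + 24/A = 24/A + J/252)
z(509, -277) - 124*(76 + ((21 - 67)*(3 - 9) - 127)) = (24/509 + (1/252)*(-277)) - 124*(76 + ((21 - 67)*(3 - 9) - 127)) = (24*(1/509) - 277/252) - 124*(76 + (-46*(-6) - 127)) = (24/509 - 277/252) - 124*(76 + (276 - 127)) = -134945/128268 - 124*(76 + 149) = -134945/128268 - 124*225 = -134945/128268 - 1*27900 = -134945/128268 - 27900 = -3578812145/128268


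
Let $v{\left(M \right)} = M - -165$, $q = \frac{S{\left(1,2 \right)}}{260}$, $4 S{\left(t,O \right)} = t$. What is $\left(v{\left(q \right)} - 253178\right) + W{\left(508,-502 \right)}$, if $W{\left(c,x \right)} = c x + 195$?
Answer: $- \frac{528147359}{1040} \approx -5.0783 \cdot 10^{5}$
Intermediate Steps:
$S{\left(t,O \right)} = \frac{t}{4}$
$W{\left(c,x \right)} = 195 + c x$
$q = \frac{1}{1040}$ ($q = \frac{\frac{1}{4} \cdot 1}{260} = \frac{1}{4} \cdot \frac{1}{260} = \frac{1}{1040} \approx 0.00096154$)
$v{\left(M \right)} = 165 + M$ ($v{\left(M \right)} = M + 165 = 165 + M$)
$\left(v{\left(q \right)} - 253178\right) + W{\left(508,-502 \right)} = \left(\left(165 + \frac{1}{1040}\right) - 253178\right) + \left(195 + 508 \left(-502\right)\right) = \left(\frac{171601}{1040} - 253178\right) + \left(195 - 255016\right) = - \frac{263133519}{1040} - 254821 = - \frac{528147359}{1040}$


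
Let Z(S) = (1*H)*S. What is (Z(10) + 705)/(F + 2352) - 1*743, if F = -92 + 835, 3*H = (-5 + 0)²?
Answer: -1379278/1857 ≈ -742.75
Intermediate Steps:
H = 25/3 (H = (-5 + 0)²/3 = (⅓)*(-5)² = (⅓)*25 = 25/3 ≈ 8.3333)
F = 743
Z(S) = 25*S/3 (Z(S) = (1*(25/3))*S = 25*S/3)
(Z(10) + 705)/(F + 2352) - 1*743 = ((25/3)*10 + 705)/(743 + 2352) - 1*743 = (250/3 + 705)/3095 - 743 = (2365/3)*(1/3095) - 743 = 473/1857 - 743 = -1379278/1857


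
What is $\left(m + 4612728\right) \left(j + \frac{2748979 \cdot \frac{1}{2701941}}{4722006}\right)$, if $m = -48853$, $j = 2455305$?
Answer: $\frac{142968903144527006384949875}{12758581613646} \approx 1.1206 \cdot 10^{13}$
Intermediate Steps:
$\left(m + 4612728\right) \left(j + \frac{2748979 \cdot \frac{1}{2701941}}{4722006}\right) = \left(-48853 + 4612728\right) \left(2455305 + \frac{2748979 \cdot \frac{1}{2701941}}{4722006}\right) = 4563875 \left(2455305 + 2748979 \cdot \frac{1}{2701941} \cdot \frac{1}{4722006}\right) = 4563875 \left(2455305 + \frac{2748979}{2701941} \cdot \frac{1}{4722006}\right) = 4563875 \left(2455305 + \frac{2748979}{12758581613646}\right) = 4563875 \cdot \frac{31326209228895841009}{12758581613646} = \frac{142968903144527006384949875}{12758581613646}$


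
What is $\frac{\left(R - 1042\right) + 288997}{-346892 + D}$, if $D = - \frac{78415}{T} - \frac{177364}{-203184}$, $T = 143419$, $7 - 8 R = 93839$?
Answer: $- \frac{2012337215828424}{2527144530609869} \approx -0.79629$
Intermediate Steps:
$R = -11729$ ($R = \frac{7}{8} - \frac{93839}{8} = -11729$)
$D = \frac{2376173539}{7285111524}$ ($D = - \frac{78415}{143419} - \frac{177364}{-203184} = \left(-78415\right) \frac{1}{143419} - - \frac{44341}{50796} = - \frac{78415}{143419} + \frac{44341}{50796} = \frac{2376173539}{7285111524} \approx 0.32617$)
$\frac{\left(R - 1042\right) + 288997}{-346892 + D} = \frac{\left(-11729 - 1042\right) + 288997}{-346892 + \frac{2376173539}{7285111524}} = \frac{\left(-11729 - 1042\right) + 288997}{- \frac{2527144530609869}{7285111524}} = \left(-12771 + 288997\right) \left(- \frac{7285111524}{2527144530609869}\right) = 276226 \left(- \frac{7285111524}{2527144530609869}\right) = - \frac{2012337215828424}{2527144530609869}$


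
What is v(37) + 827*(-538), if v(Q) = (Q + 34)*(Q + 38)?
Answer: -439601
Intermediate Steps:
v(Q) = (34 + Q)*(38 + Q)
v(37) + 827*(-538) = (1292 + 37**2 + 72*37) + 827*(-538) = (1292 + 1369 + 2664) - 444926 = 5325 - 444926 = -439601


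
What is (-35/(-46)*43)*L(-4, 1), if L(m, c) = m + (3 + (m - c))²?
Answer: 0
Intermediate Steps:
L(m, c) = m + (3 + m - c)²
(-35/(-46)*43)*L(-4, 1) = (-35/(-46)*43)*(-4 + (3 - 4 - 1*1)²) = (-35*(-1/46)*43)*(-4 + (3 - 4 - 1)²) = ((35/46)*43)*(-4 + (-2)²) = 1505*(-4 + 4)/46 = (1505/46)*0 = 0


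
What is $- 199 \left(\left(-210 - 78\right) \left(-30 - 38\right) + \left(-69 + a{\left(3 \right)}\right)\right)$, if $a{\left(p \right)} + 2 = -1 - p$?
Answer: $-3882291$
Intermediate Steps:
$a{\left(p \right)} = -3 - p$ ($a{\left(p \right)} = -2 - \left(1 + p\right) = -3 - p$)
$- 199 \left(\left(-210 - 78\right) \left(-30 - 38\right) + \left(-69 + a{\left(3 \right)}\right)\right) = - 199 \left(\left(-210 - 78\right) \left(-30 - 38\right) - 75\right) = - 199 \left(\left(-288\right) \left(-68\right) - 75\right) = - 199 \left(19584 - 75\right) = \left(-199\right) 19509 = -3882291$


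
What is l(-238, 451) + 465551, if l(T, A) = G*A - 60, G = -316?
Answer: 322975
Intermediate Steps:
l(T, A) = -60 - 316*A (l(T, A) = -316*A - 60 = -60 - 316*A)
l(-238, 451) + 465551 = (-60 - 316*451) + 465551 = (-60 - 142516) + 465551 = -142576 + 465551 = 322975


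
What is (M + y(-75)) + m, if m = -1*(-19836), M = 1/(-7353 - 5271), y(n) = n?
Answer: 249462863/12624 ≈ 19761.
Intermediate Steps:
M = -1/12624 (M = 1/(-12624) = -1/12624 ≈ -7.9214e-5)
m = 19836
(M + y(-75)) + m = (-1/12624 - 75) + 19836 = -946801/12624 + 19836 = 249462863/12624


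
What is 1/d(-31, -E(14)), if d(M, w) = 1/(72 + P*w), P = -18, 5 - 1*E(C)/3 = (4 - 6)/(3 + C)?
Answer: 5922/17 ≈ 348.35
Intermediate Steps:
E(C) = 15 + 6/(3 + C) (E(C) = 15 - 3*(4 - 6)/(3 + C) = 15 - (-6)/(3 + C) = 15 + 6/(3 + C))
d(M, w) = 1/(72 - 18*w)
1/d(-31, -E(14)) = 1/(-1/(-72 + 18*(-3*(17 + 5*14)/(3 + 14)))) = 1/(-1/(-72 + 18*(-3*(17 + 70)/17))) = 1/(-1/(-72 + 18*(-3*87/17))) = 1/(-1/(-72 + 18*(-1*261/17))) = 1/(-1/(-72 + 18*(-261/17))) = 1/(-1/(-72 - 4698/17)) = 1/(-1/(-5922/17)) = 1/(-1*(-17/5922)) = 1/(17/5922) = 5922/17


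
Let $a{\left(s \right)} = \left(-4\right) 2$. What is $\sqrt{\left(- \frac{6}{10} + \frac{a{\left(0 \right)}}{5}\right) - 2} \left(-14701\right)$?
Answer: $- \frac{14701 i \sqrt{105}}{5} \approx - 30128.0 i$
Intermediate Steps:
$a{\left(s \right)} = -8$
$\sqrt{\left(- \frac{6}{10} + \frac{a{\left(0 \right)}}{5}\right) - 2} \left(-14701\right) = \sqrt{\left(- \frac{6}{10} - \frac{8}{5}\right) - 2} \left(-14701\right) = \sqrt{\left(\left(-6\right) \frac{1}{10} - \frac{8}{5}\right) - 2} \left(-14701\right) = \sqrt{\left(- \frac{3}{5} - \frac{8}{5}\right) - 2} \left(-14701\right) = \sqrt{- \frac{11}{5} - 2} \left(-14701\right) = \sqrt{- \frac{21}{5}} \left(-14701\right) = \frac{i \sqrt{105}}{5} \left(-14701\right) = - \frac{14701 i \sqrt{105}}{5}$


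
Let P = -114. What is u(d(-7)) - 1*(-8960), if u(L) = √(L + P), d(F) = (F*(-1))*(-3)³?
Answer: 8960 + I*√303 ≈ 8960.0 + 17.407*I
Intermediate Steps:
d(F) = 27*F (d(F) = -F*(-27) = 27*F)
u(L) = √(-114 + L) (u(L) = √(L - 114) = √(-114 + L))
u(d(-7)) - 1*(-8960) = √(-114 + 27*(-7)) - 1*(-8960) = √(-114 - 189) + 8960 = √(-303) + 8960 = I*√303 + 8960 = 8960 + I*√303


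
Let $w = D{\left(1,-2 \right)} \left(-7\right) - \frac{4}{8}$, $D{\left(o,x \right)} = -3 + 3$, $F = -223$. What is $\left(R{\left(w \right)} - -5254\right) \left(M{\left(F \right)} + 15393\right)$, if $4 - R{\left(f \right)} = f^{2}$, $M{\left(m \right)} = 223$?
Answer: $82105024$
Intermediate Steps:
$D{\left(o,x \right)} = 0$
$w = - \frac{1}{2}$ ($w = 0 \left(-7\right) - \frac{4}{8} = 0 - \frac{1}{2} = - \frac{1}{2} \approx -0.5$)
$R{\left(f \right)} = 4 - f^{2}$
$\left(R{\left(w \right)} - -5254\right) \left(M{\left(F \right)} + 15393\right) = \left(\left(4 - \left(- \frac{1}{2}\right)^{2}\right) - -5254\right) \left(223 + 15393\right) = \left(\left(4 - \frac{1}{4}\right) + 5254\right) 15616 = \left(\frac{15}{4} + 5254\right) 15616 = \frac{21031}{4} \cdot 15616 = 82105024$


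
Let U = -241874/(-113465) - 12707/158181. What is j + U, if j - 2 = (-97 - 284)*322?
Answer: -2201824700930761/17948007165 ≈ -1.2268e+5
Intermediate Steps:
j = -122680 (j = 2 + (-97 - 284)*322 = 2 - 381*322 = 2 - 122682 = -122680)
U = 36818071439/17948007165 (U = -241874*(-1/113465) - 12707*1/158181 = 241874/113465 - 12707/158181 = 36818071439/17948007165 ≈ 2.0514)
j + U = -122680 + 36818071439/17948007165 = -2201824700930761/17948007165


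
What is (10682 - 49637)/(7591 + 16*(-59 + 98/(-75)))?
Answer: -2921625/496957 ≈ -5.8790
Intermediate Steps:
(10682 - 49637)/(7591 + 16*(-59 + 98/(-75))) = -38955/(7591 + 16*(-59 + 98*(-1/75))) = -38955/(7591 + 16*(-59 - 98/75)) = -38955/(7591 + 16*(-4523/75)) = -38955/(7591 - 72368/75) = -38955/496957/75 = -38955*75/496957 = -2921625/496957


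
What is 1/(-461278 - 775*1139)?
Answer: -1/1344003 ≈ -7.4405e-7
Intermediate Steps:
1/(-461278 - 775*1139) = 1/(-461278 - 882725) = 1/(-1344003) = -1/1344003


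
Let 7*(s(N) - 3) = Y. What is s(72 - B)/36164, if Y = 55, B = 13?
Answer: 19/63287 ≈ 0.00030022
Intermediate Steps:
s(N) = 76/7 (s(N) = 3 + (⅐)*55 = 3 + 55/7 = 76/7)
s(72 - B)/36164 = (76/7)/36164 = (76/7)*(1/36164) = 19/63287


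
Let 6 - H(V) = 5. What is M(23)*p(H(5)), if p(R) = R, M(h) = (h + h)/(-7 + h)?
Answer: 23/8 ≈ 2.8750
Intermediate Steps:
M(h) = 2*h/(-7 + h) (M(h) = (2*h)/(-7 + h) = 2*h/(-7 + h))
H(V) = 1 (H(V) = 6 - 1*5 = 6 - 5 = 1)
M(23)*p(H(5)) = (2*23/(-7 + 23))*1 = (2*23/16)*1 = (2*23*(1/16))*1 = (23/8)*1 = 23/8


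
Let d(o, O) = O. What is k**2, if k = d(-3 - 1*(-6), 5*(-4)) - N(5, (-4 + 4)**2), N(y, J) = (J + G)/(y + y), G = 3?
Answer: 41209/100 ≈ 412.09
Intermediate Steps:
N(y, J) = (3 + J)/(2*y) (N(y, J) = (J + 3)/(y + y) = (3 + J)/((2*y)) = (3 + J)*(1/(2*y)) = (3 + J)/(2*y))
k = -203/10 (k = 5*(-4) - (3 + (-4 + 4)**2)/(2*5) = -20 - (3 + 0**2)/(2*5) = -20 - (3 + 0)/(2*5) = -20 - 3/(2*5) = -20 - 1*3/10 = -20 - 3/10 = -203/10 ≈ -20.300)
k**2 = (-203/10)**2 = 41209/100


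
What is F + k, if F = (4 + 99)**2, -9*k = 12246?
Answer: 27745/3 ≈ 9248.3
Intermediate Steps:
k = -4082/3 (k = -1/9*12246 = -4082/3 ≈ -1360.7)
F = 10609 (F = 103**2 = 10609)
F + k = 10609 - 4082/3 = 27745/3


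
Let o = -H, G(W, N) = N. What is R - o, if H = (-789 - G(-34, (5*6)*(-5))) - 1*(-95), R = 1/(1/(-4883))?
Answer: -5427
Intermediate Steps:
R = -4883 (R = 1/(-1/4883) = -4883)
H = -544 (H = (-789 - 5*6*(-5)) - 1*(-95) = (-789 - 30*(-5)) + 95 = (-789 - 1*(-150)) + 95 = (-789 + 150) + 95 = -639 + 95 = -544)
o = 544 (o = -1*(-544) = 544)
R - o = -4883 - 1*544 = -4883 - 544 = -5427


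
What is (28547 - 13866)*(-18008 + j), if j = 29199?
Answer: 164295071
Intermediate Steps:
(28547 - 13866)*(-18008 + j) = (28547 - 13866)*(-18008 + 29199) = 14681*11191 = 164295071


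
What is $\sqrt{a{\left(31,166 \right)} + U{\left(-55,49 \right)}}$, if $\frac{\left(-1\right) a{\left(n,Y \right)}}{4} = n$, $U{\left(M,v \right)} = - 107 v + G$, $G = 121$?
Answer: $i \sqrt{5246} \approx 72.429 i$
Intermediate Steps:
$U{\left(M,v \right)} = 121 - 107 v$ ($U{\left(M,v \right)} = - 107 v + 121 = 121 - 107 v$)
$a{\left(n,Y \right)} = - 4 n$
$\sqrt{a{\left(31,166 \right)} + U{\left(-55,49 \right)}} = \sqrt{\left(-4\right) 31 + \left(121 - 5243\right)} = \sqrt{-124 + \left(121 - 5243\right)} = \sqrt{-124 - 5122} = \sqrt{-5246} = i \sqrt{5246}$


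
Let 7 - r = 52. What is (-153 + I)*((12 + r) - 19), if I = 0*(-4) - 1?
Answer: 8008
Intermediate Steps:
r = -45 (r = 7 - 1*52 = 7 - 52 = -45)
I = -1 (I = 0 - 1 = -1)
(-153 + I)*((12 + r) - 19) = (-153 - 1)*((12 - 45) - 19) = -154*(-33 - 19) = -154*(-52) = 8008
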